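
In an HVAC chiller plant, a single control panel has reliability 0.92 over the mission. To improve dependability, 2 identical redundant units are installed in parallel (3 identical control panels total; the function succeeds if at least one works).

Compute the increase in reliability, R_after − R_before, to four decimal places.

R_before = 0.92
R_after = 1 − (1 − 0.92)^3 = 0.9995
ΔR = 0.9995 − 0.92 = 0.0795

0.0795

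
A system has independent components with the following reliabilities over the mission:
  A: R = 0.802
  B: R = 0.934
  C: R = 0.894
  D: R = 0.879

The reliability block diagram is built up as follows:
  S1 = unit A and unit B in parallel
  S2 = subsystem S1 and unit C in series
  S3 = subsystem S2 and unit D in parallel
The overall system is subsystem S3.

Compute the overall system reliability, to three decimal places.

Parallel (A and B): 1 − (1 − 0.80200)(1 − 0.93400) = 0.98693
Series ([0.98693] and C): 0.98693 × 0.89400 = 0.88232
Parallel ([0.88232] and D): 1 − (1 − 0.88232)(1 − 0.87900) = 0.986

0.986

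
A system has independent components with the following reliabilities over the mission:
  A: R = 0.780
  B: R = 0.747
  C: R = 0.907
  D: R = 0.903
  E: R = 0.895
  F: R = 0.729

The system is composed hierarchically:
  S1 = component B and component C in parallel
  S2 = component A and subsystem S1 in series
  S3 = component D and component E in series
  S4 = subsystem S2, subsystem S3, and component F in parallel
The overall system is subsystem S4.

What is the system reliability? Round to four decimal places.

0.9876

Parallel (B and C): 1 − (1 − 0.747000)(1 − 0.907000) = 0.976471
Series (A and [0.976471]): 0.780000 × 0.976471 = 0.761647
Series (D and E): 0.903000 × 0.895000 = 0.808185
Parallel ([0.761647], [0.808185], and F): 1 − (1 − 0.761647)(1 − 0.808185)(1 − 0.729000) = 0.9876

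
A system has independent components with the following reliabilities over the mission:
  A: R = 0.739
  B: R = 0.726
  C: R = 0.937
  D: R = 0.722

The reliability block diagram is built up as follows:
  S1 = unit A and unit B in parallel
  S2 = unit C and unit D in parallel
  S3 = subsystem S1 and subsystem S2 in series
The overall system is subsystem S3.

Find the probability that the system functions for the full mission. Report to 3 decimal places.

0.912

Parallel (A and B): 1 − (1 − 0.73900)(1 − 0.72600) = 0.92849
Parallel (C and D): 1 − (1 − 0.93700)(1 − 0.72200) = 0.98249
Series ([0.92849] and [0.98249]): 0.92849 × 0.98249 = 0.912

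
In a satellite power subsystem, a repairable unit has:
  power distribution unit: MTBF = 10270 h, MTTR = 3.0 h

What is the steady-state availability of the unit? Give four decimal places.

A(power distribution unit) = MTBF/(MTBF+MTTR) = 10270/(10270+3.0) = 0.9997

0.9997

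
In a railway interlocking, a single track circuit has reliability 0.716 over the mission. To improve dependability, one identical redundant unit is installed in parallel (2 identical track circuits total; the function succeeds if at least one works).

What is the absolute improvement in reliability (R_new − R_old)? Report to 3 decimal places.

0.203

R_before = 0.716
R_after = 1 − (1 − 0.716)^2 = 0.919
ΔR = 0.919 − 0.716 = 0.203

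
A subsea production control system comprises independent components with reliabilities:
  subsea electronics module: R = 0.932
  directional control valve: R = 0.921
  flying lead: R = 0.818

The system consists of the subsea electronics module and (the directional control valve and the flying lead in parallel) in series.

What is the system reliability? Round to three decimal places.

Parallel (directional control valve and flying lead): 1 − (1 − 0.92100)(1 − 0.81800) = 0.98562
Series (subsea electronics module and [0.98562]): 0.93200 × 0.98562 = 0.919

0.919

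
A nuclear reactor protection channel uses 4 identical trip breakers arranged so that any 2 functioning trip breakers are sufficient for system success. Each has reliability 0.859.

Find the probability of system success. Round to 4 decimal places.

0.9900

R = Σ_{i=2}^{4} C(4,i) p^i (1−p)^{4−i} with p = 0.859
C(4,2)·0.859^2·0.141^2 = 0.088019
C(4,3)·0.859^3·0.141^1 = 0.357486
C(4,4)·0.859^4·0.141^0 = 0.544468
Sum = 0.9900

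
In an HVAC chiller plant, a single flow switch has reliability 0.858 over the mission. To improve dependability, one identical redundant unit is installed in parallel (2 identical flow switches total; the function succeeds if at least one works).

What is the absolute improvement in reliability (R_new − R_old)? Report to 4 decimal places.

R_before = 0.858
R_after = 1 − (1 − 0.858)^2 = 0.9798
ΔR = 0.9798 − 0.858 = 0.1218

0.1218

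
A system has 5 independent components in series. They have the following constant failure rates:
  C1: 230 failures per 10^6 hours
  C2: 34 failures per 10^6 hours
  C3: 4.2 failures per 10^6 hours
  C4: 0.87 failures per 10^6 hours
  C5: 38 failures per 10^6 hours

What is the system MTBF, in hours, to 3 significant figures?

Series of exponential components: λ_sys = Σ λ_i
λ_sys = 0.00023 + 0.000034 + 0.0000042 + 0.00000087 + 0.000038 = 3.0707e-04 /h
MTBF = 1 / λ_sys = 3260 h

3260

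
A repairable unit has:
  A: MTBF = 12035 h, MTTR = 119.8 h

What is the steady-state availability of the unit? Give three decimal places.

A(A) = MTBF/(MTBF+MTTR) = 12035/(12035+119.8) = 0.990

0.990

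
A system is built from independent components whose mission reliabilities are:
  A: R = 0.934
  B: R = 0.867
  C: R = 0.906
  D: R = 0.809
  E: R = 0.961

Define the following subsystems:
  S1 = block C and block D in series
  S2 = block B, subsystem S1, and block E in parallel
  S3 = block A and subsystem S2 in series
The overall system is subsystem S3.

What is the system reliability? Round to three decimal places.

Series (C and D): 0.90600 × 0.80900 = 0.73295
Parallel (B, [0.73295], and E): 1 − (1 − 0.86700)(1 − 0.73295)(1 − 0.96100) = 0.99861
Series (A and [0.99861]): 0.93400 × 0.99861 = 0.933

0.933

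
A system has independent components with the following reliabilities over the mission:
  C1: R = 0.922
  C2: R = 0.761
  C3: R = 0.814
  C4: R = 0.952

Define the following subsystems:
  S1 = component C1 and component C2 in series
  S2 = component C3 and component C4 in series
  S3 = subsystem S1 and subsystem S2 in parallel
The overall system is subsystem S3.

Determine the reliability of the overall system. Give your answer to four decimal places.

0.9328

Series (C1 and C2): 0.922000 × 0.761000 = 0.701642
Series (C3 and C4): 0.814000 × 0.952000 = 0.774928
Parallel ([0.701642] and [0.774928]): 1 − (1 − 0.701642)(1 − 0.774928) = 0.9328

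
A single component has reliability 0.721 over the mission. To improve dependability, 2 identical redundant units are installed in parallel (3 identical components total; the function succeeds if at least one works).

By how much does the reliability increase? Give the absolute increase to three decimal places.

0.257

R_before = 0.721
R_after = 1 − (1 − 0.721)^3 = 0.978
ΔR = 0.978 − 0.721 = 0.257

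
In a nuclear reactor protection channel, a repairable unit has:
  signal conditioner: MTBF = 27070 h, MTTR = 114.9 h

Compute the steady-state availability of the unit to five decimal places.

A(signal conditioner) = MTBF/(MTBF+MTTR) = 27070/(27070+114.9) = 0.99577

0.99577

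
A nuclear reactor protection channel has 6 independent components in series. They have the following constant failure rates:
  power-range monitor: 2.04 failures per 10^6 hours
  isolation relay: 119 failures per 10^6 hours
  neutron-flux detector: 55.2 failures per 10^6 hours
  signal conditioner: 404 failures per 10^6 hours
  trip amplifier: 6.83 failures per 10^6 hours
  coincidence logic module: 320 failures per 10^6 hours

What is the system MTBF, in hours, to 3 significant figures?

Series of exponential components: λ_sys = Σ λ_i
λ_sys = 0.00000204 + 0.000119 + 0.0000552 + 0.000404 + 0.00000683 + 0.000320 = 9.0707e-04 /h
MTBF = 1 / λ_sys = 1100 h

1100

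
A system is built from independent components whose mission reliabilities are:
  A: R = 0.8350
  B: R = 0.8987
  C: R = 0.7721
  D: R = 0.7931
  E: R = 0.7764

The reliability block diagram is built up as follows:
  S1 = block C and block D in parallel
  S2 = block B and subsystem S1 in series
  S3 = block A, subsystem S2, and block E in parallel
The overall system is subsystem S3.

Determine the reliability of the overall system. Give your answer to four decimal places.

0.9947

Parallel (C and D): 1 − (1 − 0.772100)(1 − 0.793100) = 0.952847
Series (B and [0.952847]): 0.898700 × 0.952847 = 0.856324
Parallel (A, [0.856324], and E): 1 − (1 − 0.835000)(1 − 0.856324)(1 − 0.776400) = 0.9947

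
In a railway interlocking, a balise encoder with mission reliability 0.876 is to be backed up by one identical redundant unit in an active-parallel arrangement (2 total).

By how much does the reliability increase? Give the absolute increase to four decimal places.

0.1086

R_before = 0.876
R_after = 1 − (1 − 0.876)^2 = 0.9846
ΔR = 0.9846 − 0.876 = 0.1086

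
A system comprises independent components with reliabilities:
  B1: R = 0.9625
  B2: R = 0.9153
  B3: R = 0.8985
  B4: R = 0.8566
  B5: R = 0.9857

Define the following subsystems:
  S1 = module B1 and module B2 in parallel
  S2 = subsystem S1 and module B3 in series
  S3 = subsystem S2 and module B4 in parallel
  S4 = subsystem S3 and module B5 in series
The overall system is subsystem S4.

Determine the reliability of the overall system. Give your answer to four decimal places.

0.9709

Parallel (B1 and B2): 1 − (1 − 0.962500)(1 − 0.915300) = 0.996824
Series ([0.996824] and B3): 0.996824 × 0.898500 = 0.895646
Parallel ([0.895646] and B4): 1 − (1 − 0.895646)(1 − 0.856600) = 0.985036
Series ([0.985036] and B5): 0.985036 × 0.985700 = 0.9709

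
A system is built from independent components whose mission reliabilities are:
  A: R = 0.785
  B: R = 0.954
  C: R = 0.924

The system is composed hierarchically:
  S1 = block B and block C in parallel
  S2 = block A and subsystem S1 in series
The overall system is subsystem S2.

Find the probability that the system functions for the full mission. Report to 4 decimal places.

0.7823

Parallel (B and C): 1 − (1 − 0.954000)(1 − 0.924000) = 0.996504
Series (A and [0.996504]): 0.785000 × 0.996504 = 0.7823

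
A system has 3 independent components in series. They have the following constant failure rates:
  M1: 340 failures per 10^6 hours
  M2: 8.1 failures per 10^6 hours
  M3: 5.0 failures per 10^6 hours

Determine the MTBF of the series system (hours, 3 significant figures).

2830

Series of exponential components: λ_sys = Σ λ_i
λ_sys = 0.00034 + 0.0000081 + 0.0000050 = 3.5310e-04 /h
MTBF = 1 / λ_sys = 2830 h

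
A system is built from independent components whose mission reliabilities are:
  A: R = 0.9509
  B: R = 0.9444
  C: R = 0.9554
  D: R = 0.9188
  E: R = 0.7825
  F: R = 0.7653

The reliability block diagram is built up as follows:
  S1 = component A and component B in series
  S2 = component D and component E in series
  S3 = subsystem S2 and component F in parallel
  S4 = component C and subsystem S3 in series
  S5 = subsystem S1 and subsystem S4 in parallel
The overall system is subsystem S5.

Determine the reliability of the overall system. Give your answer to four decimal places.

0.9890

Series (A and B): 0.950900 × 0.944400 = 0.898030
Series (D and E): 0.918800 × 0.782500 = 0.718961
Parallel ([0.718961] and F): 1 − (1 − 0.718961)(1 − 0.765300) = 0.934040
Series (C and [0.934040]): 0.955400 × 0.934040 = 0.892382
Parallel ([0.898030] and [0.892382]): 1 − (1 − 0.898030)(1 − 0.892382) = 0.9890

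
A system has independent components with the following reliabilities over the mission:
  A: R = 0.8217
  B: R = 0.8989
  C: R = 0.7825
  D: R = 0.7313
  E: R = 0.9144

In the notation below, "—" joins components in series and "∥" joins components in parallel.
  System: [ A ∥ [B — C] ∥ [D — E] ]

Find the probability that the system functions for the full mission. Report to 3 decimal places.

Series (B and C): 0.89890 × 0.78250 = 0.70339
Series (D and E): 0.73130 × 0.91440 = 0.66870
Parallel (A, [0.70339], and [0.66870]): 1 − (1 − 0.82170)(1 − 0.70339)(1 − 0.66870) = 0.982

0.982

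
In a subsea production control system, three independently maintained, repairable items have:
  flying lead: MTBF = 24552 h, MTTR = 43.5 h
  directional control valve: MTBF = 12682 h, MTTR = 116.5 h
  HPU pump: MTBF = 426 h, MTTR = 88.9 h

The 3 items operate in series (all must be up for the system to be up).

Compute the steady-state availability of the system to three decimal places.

0.818

A(flying lead) = MTBF/(MTBF+MTTR) = 24552/(24552+43.5) = 0.998231
A(directional control valve) = MTBF/(MTBF+MTTR) = 12682/(12682+116.5) = 0.990897
A(HPU pump) = MTBF/(MTBF+MTTR) = 426/(426+88.9) = 0.827345
Series availability: 0.998231 × 0.990897 × 0.827345 = 0.818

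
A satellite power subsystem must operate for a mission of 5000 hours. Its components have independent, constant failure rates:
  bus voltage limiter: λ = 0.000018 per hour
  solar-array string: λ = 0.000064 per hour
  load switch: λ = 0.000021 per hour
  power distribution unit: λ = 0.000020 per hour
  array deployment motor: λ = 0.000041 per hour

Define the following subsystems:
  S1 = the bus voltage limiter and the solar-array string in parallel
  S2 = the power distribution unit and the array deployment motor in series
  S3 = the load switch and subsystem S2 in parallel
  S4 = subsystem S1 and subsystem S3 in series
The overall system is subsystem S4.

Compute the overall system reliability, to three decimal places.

R(bus voltage limiter) = exp(−0.000018 × 5000) = 0.91393
R(solar-array string) = exp(−0.000064 × 5000) = 0.72615
R(load switch) = exp(−0.000021 × 5000) = 0.90032
R(power distribution unit) = exp(−0.000020 × 5000) = 0.90484
R(array deployment motor) = exp(−0.000041 × 5000) = 0.81465
Parallel (bus voltage limiter and solar-array string): 1 − (1 − 0.91393)(1 − 0.72615) = 0.97643
Series (power distribution unit and array deployment motor): 0.90484 × 0.81465 = 0.73713
Parallel (load switch and [0.73713]): 1 − (1 − 0.90032)(1 − 0.73713) = 0.97380
Series ([0.97643] and [0.97380]): 0.97643 × 0.97380 = 0.951

0.951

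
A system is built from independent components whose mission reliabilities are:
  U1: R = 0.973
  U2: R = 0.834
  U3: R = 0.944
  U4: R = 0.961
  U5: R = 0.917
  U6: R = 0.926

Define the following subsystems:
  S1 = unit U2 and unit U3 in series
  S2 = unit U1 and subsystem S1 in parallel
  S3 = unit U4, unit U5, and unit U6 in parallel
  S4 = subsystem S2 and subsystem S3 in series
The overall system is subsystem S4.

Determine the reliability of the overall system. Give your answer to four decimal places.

0.9940

Series (U2 and U3): 0.834000 × 0.944000 = 0.787296
Parallel (U1 and [0.787296]): 1 − (1 − 0.973000)(1 − 0.787296) = 0.994257
Parallel (U4, U5, and U6): 1 − (1 − 0.961000)(1 − 0.917000)(1 − 0.926000) = 0.999760
Series ([0.994257] and [0.999760]): 0.994257 × 0.999760 = 0.9940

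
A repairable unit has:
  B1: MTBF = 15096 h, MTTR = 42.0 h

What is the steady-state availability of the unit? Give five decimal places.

0.99723

A(B1) = MTBF/(MTBF+MTTR) = 15096/(15096+42.0) = 0.99723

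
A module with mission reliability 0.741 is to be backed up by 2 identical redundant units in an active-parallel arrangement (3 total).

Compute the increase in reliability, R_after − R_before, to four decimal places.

R_before = 0.741
R_after = 1 − (1 − 0.741)^3 = 0.9826
ΔR = 0.9826 − 0.741 = 0.2416

0.2416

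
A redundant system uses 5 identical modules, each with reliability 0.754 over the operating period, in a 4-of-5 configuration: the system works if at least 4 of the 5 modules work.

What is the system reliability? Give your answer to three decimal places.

0.641

R = Σ_{i=4}^{5} C(5,i) p^i (1−p)^{5−i} with p = 0.754
C(5,4)·0.754^4·0.246^1 = 0.39755
C(5,5)·0.754^5·0.246^0 = 0.24370
Sum = 0.641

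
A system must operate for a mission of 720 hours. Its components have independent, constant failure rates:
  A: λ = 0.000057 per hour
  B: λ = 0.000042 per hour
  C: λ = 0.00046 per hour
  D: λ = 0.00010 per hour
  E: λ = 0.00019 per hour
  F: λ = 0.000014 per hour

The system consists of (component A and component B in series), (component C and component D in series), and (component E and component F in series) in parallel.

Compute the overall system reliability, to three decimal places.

R(A) = exp(−0.000057 × 720) = 0.95979
R(B) = exp(−0.000042 × 720) = 0.97021
R(C) = exp(−0.00046 × 720) = 0.71806
R(D) = exp(−0.00010 × 720) = 0.93053
R(E) = exp(−0.00019 × 720) = 0.87214
R(F) = exp(−0.000014 × 720) = 0.98997
Series (A and B): 0.95979 × 0.97021 = 0.93120
Series (C and D): 0.71806 × 0.93053 = 0.66818
Series (E and F): 0.87214 × 0.98997 = 0.86339
Parallel ([0.93120], [0.66818], and [0.86339]): 1 − (1 − 0.93120)(1 − 0.66818)(1 − 0.86339) = 0.997

0.997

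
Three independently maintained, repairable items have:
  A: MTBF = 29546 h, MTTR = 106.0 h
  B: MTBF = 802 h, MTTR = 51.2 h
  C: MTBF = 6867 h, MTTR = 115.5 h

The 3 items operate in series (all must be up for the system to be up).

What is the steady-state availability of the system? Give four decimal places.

A(A) = MTBF/(MTBF+MTTR) = 29546/(29546+106.0) = 0.996425
A(B) = MTBF/(MTBF+MTTR) = 802/(802+51.2) = 0.939991
A(C) = MTBF/(MTBF+MTTR) = 6867/(6867+115.5) = 0.983459
Series availability: 0.996425 × 0.939991 × 0.983459 = 0.9211

0.9211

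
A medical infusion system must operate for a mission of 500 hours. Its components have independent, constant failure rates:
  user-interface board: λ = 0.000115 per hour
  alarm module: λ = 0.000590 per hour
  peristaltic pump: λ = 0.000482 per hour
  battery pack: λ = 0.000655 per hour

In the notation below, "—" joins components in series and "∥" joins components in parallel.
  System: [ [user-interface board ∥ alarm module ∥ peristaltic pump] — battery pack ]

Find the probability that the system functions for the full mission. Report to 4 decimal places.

0.7185

R(user-interface board) = exp(−0.000115 × 500) = 0.944122
R(alarm module) = exp(−0.000590 × 500) = 0.744532
R(peristaltic pump) = exp(−0.000482 × 500) = 0.785842
R(battery pack) = exp(−0.000655 × 500) = 0.720723
Parallel (user-interface board, alarm module, and peristaltic pump): 1 − (1 − 0.944122)(1 − 0.744532)(1 − 0.785842) = 0.996943
Series ([0.996943] and battery pack): 0.996943 × 0.720723 = 0.7185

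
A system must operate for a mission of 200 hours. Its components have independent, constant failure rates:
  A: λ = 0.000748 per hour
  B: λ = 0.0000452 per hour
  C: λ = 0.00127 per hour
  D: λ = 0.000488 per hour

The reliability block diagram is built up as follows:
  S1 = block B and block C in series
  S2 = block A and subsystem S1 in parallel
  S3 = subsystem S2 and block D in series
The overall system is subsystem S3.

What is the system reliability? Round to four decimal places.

0.8779

R(A) = exp(−0.000748 × 200) = 0.861052
R(B) = exp(−0.0000452 × 200) = 0.991001
R(C) = exp(−0.00127 × 200) = 0.775692
R(D) = exp(−0.000488 × 200) = 0.907012
Series (B and C): 0.991001 × 0.775692 = 0.768712
Parallel (A and [0.768712]): 1 − (1 − 0.861052)(1 − 0.768712) = 0.967863
Series ([0.967863] and D): 0.967863 × 0.907012 = 0.8779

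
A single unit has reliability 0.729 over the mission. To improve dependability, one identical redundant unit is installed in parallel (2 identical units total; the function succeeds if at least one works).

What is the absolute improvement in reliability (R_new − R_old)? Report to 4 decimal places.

0.1976

R_before = 0.729
R_after = 1 − (1 − 0.729)^2 = 0.9266
ΔR = 0.9266 − 0.729 = 0.1976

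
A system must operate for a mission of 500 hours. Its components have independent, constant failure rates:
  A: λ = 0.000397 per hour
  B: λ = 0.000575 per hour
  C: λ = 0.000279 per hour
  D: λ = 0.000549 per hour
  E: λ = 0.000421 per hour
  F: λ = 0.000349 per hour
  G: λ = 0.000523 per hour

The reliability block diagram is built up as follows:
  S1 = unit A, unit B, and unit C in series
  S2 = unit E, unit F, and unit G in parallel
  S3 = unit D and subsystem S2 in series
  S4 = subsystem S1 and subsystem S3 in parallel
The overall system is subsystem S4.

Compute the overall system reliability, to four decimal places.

0.8859

R(A) = exp(−0.000397 × 500) = 0.819960
R(B) = exp(−0.000575 × 500) = 0.750137
R(C) = exp(−0.000279 × 500) = 0.869793
R(D) = exp(−0.000549 × 500) = 0.759952
R(E) = exp(−0.000421 × 500) = 0.810179
R(F) = exp(−0.000349 × 500) = 0.839877
R(G) = exp(−0.000523 × 500) = 0.769896
Series (A, B, and C): 0.819960 × 0.750137 × 0.869793 = 0.534994
Parallel (E, F, and G): 1 − (1 − 0.810179)(1 − 0.839877)(1 − 0.769896) = 0.993006
Series (D and [0.993006]): 0.759952 × 0.993006 = 0.754637
Parallel ([0.534994] and [0.754637]): 1 − (1 − 0.534994)(1 − 0.754637) = 0.8859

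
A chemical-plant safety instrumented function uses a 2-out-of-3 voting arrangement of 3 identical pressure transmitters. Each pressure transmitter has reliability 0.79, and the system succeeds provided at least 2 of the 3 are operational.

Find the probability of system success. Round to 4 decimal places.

0.8862

R = Σ_{i=2}^{3} C(3,i) p^i (1−p)^{3−i} with p = 0.79
C(3,2)·0.79^2·0.21^1 = 0.393183
C(3,3)·0.79^3·0.21^0 = 0.493039
Sum = 0.8862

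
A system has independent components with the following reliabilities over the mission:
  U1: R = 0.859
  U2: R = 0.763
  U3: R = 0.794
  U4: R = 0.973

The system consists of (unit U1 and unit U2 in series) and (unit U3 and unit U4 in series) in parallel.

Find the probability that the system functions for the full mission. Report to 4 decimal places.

0.9216

Series (U1 and U2): 0.859000 × 0.763000 = 0.655417
Series (U3 and U4): 0.794000 × 0.973000 = 0.772562
Parallel ([0.655417] and [0.772562]): 1 − (1 − 0.655417)(1 − 0.772562) = 0.9216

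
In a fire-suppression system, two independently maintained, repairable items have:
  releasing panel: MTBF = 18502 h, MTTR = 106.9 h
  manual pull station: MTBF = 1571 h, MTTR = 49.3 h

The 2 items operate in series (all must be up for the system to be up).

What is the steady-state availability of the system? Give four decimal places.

A(releasing panel) = MTBF/(MTBF+MTTR) = 18502/(18502+106.9) = 0.994255
A(manual pull station) = MTBF/(MTBF+MTTR) = 1571/(1571+49.3) = 0.969574
Series availability: 0.994255 × 0.969574 = 0.9640

0.9640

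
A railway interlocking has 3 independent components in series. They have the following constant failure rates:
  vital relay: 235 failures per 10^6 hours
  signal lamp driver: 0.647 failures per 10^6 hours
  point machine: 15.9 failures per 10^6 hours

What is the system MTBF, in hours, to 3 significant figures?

3980

Series of exponential components: λ_sys = Σ λ_i
λ_sys = 0.000235 + 0.000000647 + 0.0000159 = 2.5155e-04 /h
MTBF = 1 / λ_sys = 3980 h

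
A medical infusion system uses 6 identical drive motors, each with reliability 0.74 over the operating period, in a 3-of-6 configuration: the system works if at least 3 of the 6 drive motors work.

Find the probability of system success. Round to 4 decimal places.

0.9569

R = Σ_{i=3}^{6} C(6,i) p^i (1−p)^{6−i} with p = 0.74
C(6,3)·0.74^3·0.26^3 = 0.142444
C(6,4)·0.74^4·0.26^2 = 0.304064
C(6,5)·0.74^5·0.26^1 = 0.346165
C(6,6)·0.74^6·0.26^0 = 0.164206
Sum = 0.9569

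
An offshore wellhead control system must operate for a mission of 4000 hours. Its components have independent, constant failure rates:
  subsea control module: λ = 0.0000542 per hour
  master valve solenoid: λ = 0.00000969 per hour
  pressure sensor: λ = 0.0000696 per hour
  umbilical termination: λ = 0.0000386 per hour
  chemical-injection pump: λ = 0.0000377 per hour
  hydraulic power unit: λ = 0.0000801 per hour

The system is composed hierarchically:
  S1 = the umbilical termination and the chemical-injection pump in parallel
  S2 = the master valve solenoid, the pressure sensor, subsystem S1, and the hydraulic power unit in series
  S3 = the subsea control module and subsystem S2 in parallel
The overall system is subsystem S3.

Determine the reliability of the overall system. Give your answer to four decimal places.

0.9061

R(subsea control module) = exp(−0.0000542 × 4000) = 0.805091
R(master valve solenoid) = exp(−0.00000969 × 4000) = 0.961982
R(pressure sensor) = exp(−0.0000696 × 4000) = 0.756994
R(umbilical termination) = exp(−0.0000386 × 4000) = 0.856929
R(chemical-injection pump) = exp(−0.0000377 × 4000) = 0.860020
R(hydraulic power unit) = exp(−0.0000801 × 4000) = 0.725859
Parallel (umbilical termination and chemical-injection pump): 1 − (1 − 0.856929)(1 − 0.860020) = 0.979973
Series (master valve solenoid, pressure sensor, [0.979973], and hydraulic power unit): 0.961982 × 0.756994 × 0.979973 × 0.725859 = 0.517995
Parallel (subsea control module and [0.517995]): 1 − (1 − 0.805091)(1 − 0.517995) = 0.9061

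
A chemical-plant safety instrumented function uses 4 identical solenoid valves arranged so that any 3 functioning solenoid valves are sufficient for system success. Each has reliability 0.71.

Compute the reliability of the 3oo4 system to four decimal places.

R = Σ_{i=3}^{4} C(4,i) p^i (1−p)^{4−i} with p = 0.71
C(4,3)·0.71^3·0.29^1 = 0.415177
C(4,4)·0.71^4·0.29^0 = 0.254117
Sum = 0.6693

0.6693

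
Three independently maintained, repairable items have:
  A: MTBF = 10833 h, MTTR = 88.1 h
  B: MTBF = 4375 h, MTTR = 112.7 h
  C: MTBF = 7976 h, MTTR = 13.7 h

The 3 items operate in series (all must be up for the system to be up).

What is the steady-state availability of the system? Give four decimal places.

0.9654

A(A) = MTBF/(MTBF+MTTR) = 10833/(10833+88.1) = 0.991933
A(B) = MTBF/(MTBF+MTTR) = 4375/(4375+112.7) = 0.974887
A(C) = MTBF/(MTBF+MTTR) = 7976/(7976+13.7) = 0.998285
Series availability: 0.991933 × 0.974887 × 0.998285 = 0.9654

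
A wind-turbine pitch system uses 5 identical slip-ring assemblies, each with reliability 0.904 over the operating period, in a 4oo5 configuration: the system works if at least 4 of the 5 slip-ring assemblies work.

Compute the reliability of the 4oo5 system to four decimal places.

0.9243

R = Σ_{i=4}^{5} C(5,i) p^i (1−p)^{5−i} with p = 0.904
C(5,4)·0.904^4·0.096^1 = 0.320564
C(5,5)·0.904^5·0.096^0 = 0.603729
Sum = 0.9243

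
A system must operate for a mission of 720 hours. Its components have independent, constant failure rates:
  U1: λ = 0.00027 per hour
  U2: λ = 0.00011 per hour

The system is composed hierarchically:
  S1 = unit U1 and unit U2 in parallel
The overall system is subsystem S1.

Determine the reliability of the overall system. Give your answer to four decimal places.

0.9865

R(U1) = exp(−0.00027 × 720) = 0.823329
R(U2) = exp(−0.00011 × 720) = 0.923855
Parallel (U1 and U2): 1 − (1 − 0.823329)(1 − 0.923855) = 0.9865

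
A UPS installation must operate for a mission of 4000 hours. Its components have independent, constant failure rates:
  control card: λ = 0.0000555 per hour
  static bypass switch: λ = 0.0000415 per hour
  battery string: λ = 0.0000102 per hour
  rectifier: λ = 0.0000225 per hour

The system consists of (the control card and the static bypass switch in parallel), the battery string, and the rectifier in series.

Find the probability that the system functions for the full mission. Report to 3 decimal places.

R(control card) = exp(−0.0000555 × 4000) = 0.80092
R(static bypass switch) = exp(−0.0000415 × 4000) = 0.84705
R(battery string) = exp(−0.0000102 × 4000) = 0.96002
R(rectifier) = exp(−0.0000225 × 4000) = 0.91393
Parallel (control card and static bypass switch): 1 − (1 − 0.80092)(1 − 0.84705) = 0.96955
Series ([0.96955], battery string, and rectifier): 0.96955 × 0.96002 × 0.91393 = 0.851

0.851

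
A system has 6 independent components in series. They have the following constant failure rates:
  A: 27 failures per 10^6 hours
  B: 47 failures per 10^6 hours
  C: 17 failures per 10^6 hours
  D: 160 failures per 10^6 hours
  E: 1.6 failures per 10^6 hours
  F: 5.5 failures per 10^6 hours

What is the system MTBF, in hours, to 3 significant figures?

Series of exponential components: λ_sys = Σ λ_i
λ_sys = 0.000027 + 0.000047 + 0.000017 + 0.00016 + 0.0000016 + 0.0000055 = 2.5810e-04 /h
MTBF = 1 / λ_sys = 3870 h

3870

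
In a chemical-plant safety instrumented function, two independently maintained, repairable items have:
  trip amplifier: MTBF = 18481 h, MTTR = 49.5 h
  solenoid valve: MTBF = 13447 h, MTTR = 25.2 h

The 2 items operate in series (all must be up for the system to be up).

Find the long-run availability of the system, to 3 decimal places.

0.995

A(trip amplifier) = MTBF/(MTBF+MTTR) = 18481/(18481+49.5) = 0.997329
A(solenoid valve) = MTBF/(MTBF+MTTR) = 13447/(13447+25.2) = 0.998129
Series availability: 0.997329 × 0.998129 = 0.995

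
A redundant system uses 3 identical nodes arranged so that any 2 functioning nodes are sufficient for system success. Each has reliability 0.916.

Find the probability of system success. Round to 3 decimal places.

0.980

R = Σ_{i=2}^{3} C(3,i) p^i (1−p)^{3−i} with p = 0.916
C(3,2)·0.916^2·0.084^1 = 0.21144
C(3,3)·0.916^3·0.084^0 = 0.76858
Sum = 0.980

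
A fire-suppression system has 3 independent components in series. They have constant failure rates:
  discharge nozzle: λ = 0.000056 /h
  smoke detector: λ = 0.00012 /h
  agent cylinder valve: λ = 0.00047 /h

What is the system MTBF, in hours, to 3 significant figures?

Series of exponential components: λ_sys = Σ λ_i
λ_sys = 0.000056 + 0.00012 + 0.00047 = 6.4600e-04 /h
MTBF = 1 / λ_sys = 1550 h

1550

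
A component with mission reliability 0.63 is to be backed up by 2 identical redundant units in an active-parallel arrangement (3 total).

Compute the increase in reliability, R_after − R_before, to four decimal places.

R_before = 0.63
R_after = 1 − (1 − 0.63)^3 = 0.9493
ΔR = 0.9493 − 0.63 = 0.3193

0.3193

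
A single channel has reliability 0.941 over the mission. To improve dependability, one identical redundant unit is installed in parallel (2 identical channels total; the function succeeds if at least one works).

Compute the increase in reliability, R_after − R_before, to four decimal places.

R_before = 0.941
R_after = 1 − (1 − 0.941)^2 = 0.9965
ΔR = 0.9965 − 0.941 = 0.0555

0.0555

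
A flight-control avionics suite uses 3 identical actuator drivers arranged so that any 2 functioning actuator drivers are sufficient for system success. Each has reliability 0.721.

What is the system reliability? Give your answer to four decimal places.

0.8099

R = Σ_{i=2}^{3} C(3,i) p^i (1−p)^{3−i} with p = 0.721
C(3,2)·0.721^2·0.279^1 = 0.435107
C(3,3)·0.721^3·0.279^0 = 0.374805
Sum = 0.8099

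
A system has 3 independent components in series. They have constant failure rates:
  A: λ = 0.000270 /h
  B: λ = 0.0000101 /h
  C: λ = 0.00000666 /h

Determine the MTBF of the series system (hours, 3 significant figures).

Series of exponential components: λ_sys = Σ λ_i
λ_sys = 0.000270 + 0.0000101 + 0.00000666 = 2.8676e-04 /h
MTBF = 1 / λ_sys = 3490 h

3490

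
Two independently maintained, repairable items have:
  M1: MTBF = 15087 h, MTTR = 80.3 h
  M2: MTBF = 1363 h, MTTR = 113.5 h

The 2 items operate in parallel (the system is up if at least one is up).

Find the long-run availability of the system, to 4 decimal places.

A(M1) = MTBF/(MTBF+MTTR) = 15087/(15087+80.3) = 0.994706
A(M2) = MTBF/(MTBF+MTTR) = 1363/(1363+113.5) = 0.923129
Parallel availability: 1 − (1 − 0.994706)(1 − 0.923129) = 0.9996

0.9996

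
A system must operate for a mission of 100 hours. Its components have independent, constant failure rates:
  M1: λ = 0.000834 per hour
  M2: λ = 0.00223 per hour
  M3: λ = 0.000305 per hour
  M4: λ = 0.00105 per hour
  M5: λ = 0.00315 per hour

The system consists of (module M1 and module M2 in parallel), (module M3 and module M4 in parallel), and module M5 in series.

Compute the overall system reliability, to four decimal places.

R(M1) = exp(−0.000834 × 100) = 0.919983
R(M2) = exp(−0.00223 × 100) = 0.800115
R(M3) = exp(−0.000305 × 100) = 0.969960
R(M4) = exp(−0.00105 × 100) = 0.900325
R(M5) = exp(−0.00315 × 100) = 0.729789
Parallel (M1 and M2): 1 − (1 − 0.919983)(1 − 0.800115) = 0.984006
Parallel (M3 and M4): 1 − (1 − 0.969960)(1 − 0.900325) = 0.997006
Series ([0.984006], [0.997006], and M5): 0.984006 × 0.997006 × 0.729789 = 0.7160

0.7160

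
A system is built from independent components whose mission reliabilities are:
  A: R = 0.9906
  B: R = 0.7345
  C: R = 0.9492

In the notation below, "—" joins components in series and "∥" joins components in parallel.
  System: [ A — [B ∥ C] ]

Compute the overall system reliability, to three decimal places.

Parallel (B and C): 1 − (1 − 0.73450)(1 − 0.94920) = 0.98651
Series (A and [0.98651]): 0.99060 × 0.98651 = 0.977

0.977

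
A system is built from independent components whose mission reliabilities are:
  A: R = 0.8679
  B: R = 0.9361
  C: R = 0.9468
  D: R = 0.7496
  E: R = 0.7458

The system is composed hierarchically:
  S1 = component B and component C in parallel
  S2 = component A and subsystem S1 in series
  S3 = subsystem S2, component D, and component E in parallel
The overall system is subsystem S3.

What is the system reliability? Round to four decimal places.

Parallel (B and C): 1 − (1 − 0.936100)(1 − 0.946800) = 0.996601
Series (A and [0.996601]): 0.867900 × 0.996601 = 0.864950
Parallel ([0.864950], D, and E): 1 − (1 − 0.864950)(1 − 0.749600)(1 − 0.745800) = 0.9914

0.9914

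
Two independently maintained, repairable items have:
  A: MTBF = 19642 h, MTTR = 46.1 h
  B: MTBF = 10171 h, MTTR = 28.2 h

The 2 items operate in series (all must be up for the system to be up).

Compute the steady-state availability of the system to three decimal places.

A(A) = MTBF/(MTBF+MTTR) = 19642/(19642+46.1) = 0.997658
A(B) = MTBF/(MTBF+MTTR) = 10171/(10171+28.2) = 0.997235
Series availability: 0.997658 × 0.997235 = 0.995

0.995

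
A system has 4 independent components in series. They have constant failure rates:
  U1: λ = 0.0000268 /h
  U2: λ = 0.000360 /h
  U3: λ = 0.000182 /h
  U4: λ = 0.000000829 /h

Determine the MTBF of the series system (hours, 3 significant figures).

Series of exponential components: λ_sys = Σ λ_i
λ_sys = 0.0000268 + 0.000360 + 0.000182 + 0.000000829 = 5.6963e-04 /h
MTBF = 1 / λ_sys = 1760 h

1760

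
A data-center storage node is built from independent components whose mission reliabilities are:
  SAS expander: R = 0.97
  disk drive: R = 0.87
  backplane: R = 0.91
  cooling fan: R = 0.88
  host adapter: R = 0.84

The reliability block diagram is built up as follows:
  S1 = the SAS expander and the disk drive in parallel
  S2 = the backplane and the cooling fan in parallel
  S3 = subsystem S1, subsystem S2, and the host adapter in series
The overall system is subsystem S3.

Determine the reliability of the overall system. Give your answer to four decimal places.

0.8277

Parallel (SAS expander and disk drive): 1 − (1 − 0.970000)(1 − 0.870000) = 0.996100
Parallel (backplane and cooling fan): 1 − (1 − 0.910000)(1 − 0.880000) = 0.989200
Series ([0.996100], [0.989200], and host adapter): 0.996100 × 0.989200 × 0.840000 = 0.8277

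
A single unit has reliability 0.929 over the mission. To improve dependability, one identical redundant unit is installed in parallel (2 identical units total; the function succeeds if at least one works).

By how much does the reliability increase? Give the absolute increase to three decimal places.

0.066

R_before = 0.929
R_after = 1 − (1 − 0.929)^2 = 0.995
ΔR = 0.995 − 0.929 = 0.066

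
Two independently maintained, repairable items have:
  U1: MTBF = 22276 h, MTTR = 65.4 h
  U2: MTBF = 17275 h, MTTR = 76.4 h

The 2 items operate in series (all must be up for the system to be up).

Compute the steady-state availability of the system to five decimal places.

0.99268

A(U1) = MTBF/(MTBF+MTTR) = 22276/(22276+65.4) = 0.997073
A(U2) = MTBF/(MTBF+MTTR) = 17275/(17275+76.4) = 0.995597
Series availability: 0.997073 × 0.995597 = 0.99268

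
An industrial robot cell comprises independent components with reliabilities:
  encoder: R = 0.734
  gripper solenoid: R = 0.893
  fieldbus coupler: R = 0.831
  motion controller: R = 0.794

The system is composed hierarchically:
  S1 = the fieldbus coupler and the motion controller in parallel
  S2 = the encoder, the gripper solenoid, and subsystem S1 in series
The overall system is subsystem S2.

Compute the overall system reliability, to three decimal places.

0.633

Parallel (fieldbus coupler and motion controller): 1 − (1 − 0.83100)(1 − 0.79400) = 0.96519
Series (encoder, gripper solenoid, and [0.96519]): 0.73400 × 0.89300 × 0.96519 = 0.633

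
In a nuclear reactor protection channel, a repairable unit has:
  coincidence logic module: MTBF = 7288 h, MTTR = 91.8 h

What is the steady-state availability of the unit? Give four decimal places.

0.9876

A(coincidence logic module) = MTBF/(MTBF+MTTR) = 7288/(7288+91.8) = 0.9876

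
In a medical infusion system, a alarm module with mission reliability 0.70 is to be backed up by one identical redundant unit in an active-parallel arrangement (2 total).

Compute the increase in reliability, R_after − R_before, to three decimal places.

R_before = 0.70
R_after = 1 − (1 − 0.70)^2 = 0.910
ΔR = 0.910 − 0.70 = 0.210

0.210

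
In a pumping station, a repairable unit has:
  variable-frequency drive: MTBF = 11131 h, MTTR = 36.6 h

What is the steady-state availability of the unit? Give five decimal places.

A(variable-frequency drive) = MTBF/(MTBF+MTTR) = 11131/(11131+36.6) = 0.99672

0.99672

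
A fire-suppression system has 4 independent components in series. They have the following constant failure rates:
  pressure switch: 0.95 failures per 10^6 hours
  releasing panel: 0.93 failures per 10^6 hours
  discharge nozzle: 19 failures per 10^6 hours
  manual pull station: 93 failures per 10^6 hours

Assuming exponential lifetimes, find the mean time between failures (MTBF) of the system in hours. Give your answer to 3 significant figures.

8780

Series of exponential components: λ_sys = Σ λ_i
λ_sys = 0.00000095 + 0.00000093 + 0.000019 + 0.000093 = 1.1388e-04 /h
MTBF = 1 / λ_sys = 8780 h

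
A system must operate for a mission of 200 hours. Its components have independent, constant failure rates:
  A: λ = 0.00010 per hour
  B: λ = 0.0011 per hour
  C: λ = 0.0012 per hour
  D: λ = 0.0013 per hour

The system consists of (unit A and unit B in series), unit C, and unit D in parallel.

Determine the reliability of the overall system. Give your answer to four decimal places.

R(A) = exp(−0.00010 × 200) = 0.980199
R(B) = exp(−0.0011 × 200) = 0.802519
R(C) = exp(−0.0012 × 200) = 0.786628
R(D) = exp(−0.0013 × 200) = 0.771052
Series (A and B): 0.980199 × 0.802519 = 0.786628
Parallel ([0.786628], C, and D): 1 − (1 − 0.786628)(1 − 0.786628)(1 − 0.771052) = 0.9896

0.9896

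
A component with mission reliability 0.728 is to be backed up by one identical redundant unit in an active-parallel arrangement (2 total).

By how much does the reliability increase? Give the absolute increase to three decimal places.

0.198

R_before = 0.728
R_after = 1 − (1 − 0.728)^2 = 0.926
ΔR = 0.926 − 0.728 = 0.198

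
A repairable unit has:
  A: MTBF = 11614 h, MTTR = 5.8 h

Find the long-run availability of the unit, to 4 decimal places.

A(A) = MTBF/(MTBF+MTTR) = 11614/(11614+5.8) = 0.9995

0.9995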